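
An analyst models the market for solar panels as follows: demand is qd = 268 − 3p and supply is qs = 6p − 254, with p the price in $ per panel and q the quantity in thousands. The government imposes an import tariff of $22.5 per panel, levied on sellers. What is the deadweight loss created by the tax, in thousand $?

Without the tax, 268 − 3p = 6p − 254 gives 9p = 522, so p* = $58 and q* = 94.
With the tax collected from sellers, supply shifts: qs = 6(p − 22.5) − 254.
Solving gives q = 49 with buyers paying $73 and sellers receiving $50.5 (the $22.5 wedge).
Quantity falls by |ΔQ| = |94 − 49| = 45.
DWL = ½ · t · |ΔQ| = ½ · 22.5 · 45 = $506.25.

Deadweight loss = $506.25 thousand.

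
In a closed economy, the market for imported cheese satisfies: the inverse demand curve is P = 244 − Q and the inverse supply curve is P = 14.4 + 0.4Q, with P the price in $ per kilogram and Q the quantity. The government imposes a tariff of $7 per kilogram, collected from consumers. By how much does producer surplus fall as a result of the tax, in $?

Inverting to Q(P) form: Qd = 244 − P; Qs = 2.5P − 36.
Without the tax, 244 − P = 2.5P − 36 gives 3.5P = 280, so P* = $80 and Q* = 164.
With the tax collected from consumers, demand (in seller-price terms) shifts: Qd = 244 − (P + 7).
Solving gives Q = 159 with consumers paying $85 and suppliers receiving $78 (the $7 wedge).
ΔPS is the trapezoid between Q = 159 and Q = 164 of height $2: ½ · (164 + 159) · 2 = $323.

Producer surplus falls by $323.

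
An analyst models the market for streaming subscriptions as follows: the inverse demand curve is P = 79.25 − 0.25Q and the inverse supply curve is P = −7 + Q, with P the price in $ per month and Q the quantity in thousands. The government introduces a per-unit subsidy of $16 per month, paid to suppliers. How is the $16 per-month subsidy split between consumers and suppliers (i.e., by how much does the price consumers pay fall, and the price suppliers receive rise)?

Consumers gain $3.2 per month; suppliers gain $12.8 per month.

Inverting to Q(P) form: Qd = 317 − 4P; Qs = P + 7.
Before the subsidy: set 317 − 4P = P + 7 → P* = $62, Q* = 69.
With a per-unit subsidy paid to suppliers, each receives P + 16 per unit sold, so supply becomes Qs = (P + 16) + 7.
New equilibrium: consumers pay $58.8, suppliers receive $74.8, Q = 81.8. (Wedge: Pb − Ps = −16.)
Gain to consumers: $3.2; to suppliers: $12.8. (They sum to $16.)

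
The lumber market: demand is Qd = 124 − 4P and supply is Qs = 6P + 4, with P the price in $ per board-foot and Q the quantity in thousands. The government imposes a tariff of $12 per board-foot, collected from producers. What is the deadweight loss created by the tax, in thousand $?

Before the tax: set 124 − 4P = 6P + 4 → P* = $12, Q* = 76.
With the tax collected from producers, supply shifts: Qs = 6(P − 12) + 4.
New equilibrium: buyers pay $19.2, producers receive $7.2, Q = 47.2. (Wedge: Pb − Ps = 12.)
Quantity falls by |ΔQ| = |76 − 47.2| = 28.8.
DWL = ½ · t · |ΔQ| = ½ · 12 · 28.8 = $172.8.

Deadweight loss = $172.8 thousand.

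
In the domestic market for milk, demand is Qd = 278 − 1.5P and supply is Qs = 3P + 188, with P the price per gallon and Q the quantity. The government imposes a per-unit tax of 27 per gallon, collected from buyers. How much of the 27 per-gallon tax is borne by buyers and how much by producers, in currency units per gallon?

Without the tax, 278 − 1.5P = 3P + 188 gives 4.5P = 90, so P* = 20 and Q* = 248.
With the tax collected from buyers, demand (in seller-price terms) shifts: Qd = 278 − 1.5(P + 27).
New equilibrium: buyers pay 38, producers receive 11, Q = 221. (Wedge: Pb − Ps = 27.)
Burden on buyers: 18; on producers: 9. (They sum to 27.)
The less price-elastic side of the market bears the larger share of a per-unit tax.

Buyers bear 18 per gallon; producers bear 9 per gallon.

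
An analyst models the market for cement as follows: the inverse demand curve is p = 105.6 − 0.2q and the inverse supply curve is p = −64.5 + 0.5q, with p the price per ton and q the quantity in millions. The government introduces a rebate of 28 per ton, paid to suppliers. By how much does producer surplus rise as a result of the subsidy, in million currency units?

Producer surplus rises by 5260 million.

Inverting to q(p) form: qd = 528 − 5p; qs = 2p + 129.
Without the subsidy, 528 − 5p = 2p + 129 gives 7p = 399, so p* = 57 and q* = 243.
With a per-unit subsidy paid to suppliers, each receives p + 28 per unit sold, so supply becomes qs = 2(p + 28) + 129.
Solving gives q = 283 with buyers paying 49 and suppliers receiving 77 (the 28 wedge).
ΔPS is the trapezoid between Q = 283 and Q = 243 of height 20: ½ · (243 + 283) · 20 = 5260.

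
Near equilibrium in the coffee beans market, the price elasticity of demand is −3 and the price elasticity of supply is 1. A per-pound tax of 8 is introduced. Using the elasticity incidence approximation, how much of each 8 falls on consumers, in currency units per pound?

Consumers bear ≈ 2 per pound.

Incidence ratio: consumers' share ≈ εs / (εs + |εd|) = 1 / (1 + 3) = 0.25.
So consumers bear ≈ 0.25 × 8 = 2; suppliers bear 6.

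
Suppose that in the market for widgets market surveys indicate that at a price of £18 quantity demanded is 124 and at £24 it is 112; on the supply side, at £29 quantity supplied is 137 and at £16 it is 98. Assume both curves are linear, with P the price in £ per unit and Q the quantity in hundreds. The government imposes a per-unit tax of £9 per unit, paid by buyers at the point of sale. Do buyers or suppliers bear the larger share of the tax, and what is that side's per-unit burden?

Demand slope: (112 − 124)/(24 − 18) = -2, so Qd = 160 − 2P.
Supply slope: (98 − 137)/(16 − 29) = 3, so Qs = 3P + 50.
Without the tax, 160 − 2P = 3P + 50 gives 5P = 110, so P* = £22 and Q* = 116.
With the tax collected from buyers, demand (in seller-price terms) shifts: Qd = 160 − 2(P + 9).
New equilibrium: buyers pay £27.4, suppliers receive £18.4, Q = 105.2. (Wedge: Pb − Ps = 9.)
Per-unit burden: buyers £5.4, suppliers £3.6.
Buyers take the larger share because demand is less price-elastic here (demand slope 2 vs supply slope 3).
The less price-elastic side of the market bears the larger share of a per-unit tax.

Buyers bear the larger share: £5.4 per unit.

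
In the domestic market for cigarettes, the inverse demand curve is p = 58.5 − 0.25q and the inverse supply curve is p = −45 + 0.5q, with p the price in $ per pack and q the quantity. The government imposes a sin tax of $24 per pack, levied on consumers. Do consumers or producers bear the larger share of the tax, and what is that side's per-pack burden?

Producers bear the larger share: $16 per pack.

Inverting to q(p) form: qd = 234 − 4p; qs = 2p + 90.
Before the tax: set 234 − 4p = 2p + 90 → p* = $24, q* = 138.
With the tax collected from consumers, demand (in seller-price terms) shifts: qd = 234 − 4(p + 24).
New equilibrium: consumers pay $32, producers receive $8, q = 106. (Wedge: pb − ps = 24.)
Per-pack burden: consumers $8, producers $16.
Producers take the larger share because supply is less price-elastic here (demand slope 4 vs supply slope 2).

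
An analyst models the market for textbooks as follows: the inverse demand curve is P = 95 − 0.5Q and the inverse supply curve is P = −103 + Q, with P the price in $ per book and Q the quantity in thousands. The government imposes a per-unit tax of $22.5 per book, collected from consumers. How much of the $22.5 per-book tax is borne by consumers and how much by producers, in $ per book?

Inverting to Q(P) form: Qd = 190 − 2P; Qs = P + 103.
Before the tax: set 190 − 2P = P + 103 → P* = $29, Q* = 132.
With the tax collected from consumers, demand (in seller-price terms) shifts: Qd = 190 − 2(P + 22.5).
New equilibrium: consumers pay $36.5, producers receive $14, Q = 117. (Wedge: Pb − Ps = 22.5.)
Burden on consumers: $7.5; on producers: $15. (They sum to $22.5.)
The less price-elastic side of the market bears the larger share of a per-unit tax.

Consumers bear $7.5 per book; producers bear $15 per book.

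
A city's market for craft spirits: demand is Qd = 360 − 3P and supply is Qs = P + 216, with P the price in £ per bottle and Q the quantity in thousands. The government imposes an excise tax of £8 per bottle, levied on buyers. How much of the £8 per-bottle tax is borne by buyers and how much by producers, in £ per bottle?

Without the tax, 360 − 3P = P + 216 gives 4P = 144, so P* = £36 and Q* = 252.
With the tax collected from buyers, demand (in seller-price terms) shifts: Qd = 360 − 3(P + 8).
Solving gives Q = 246 with buyers paying £38 and producers receiving £30 (the £8 wedge).
Burden on buyers: £2; on producers: £6. (They sum to £8.)
The less price-elastic side of the market bears the larger share of a per-unit tax.

Buyers bear £2 per bottle; producers bear £6 per bottle.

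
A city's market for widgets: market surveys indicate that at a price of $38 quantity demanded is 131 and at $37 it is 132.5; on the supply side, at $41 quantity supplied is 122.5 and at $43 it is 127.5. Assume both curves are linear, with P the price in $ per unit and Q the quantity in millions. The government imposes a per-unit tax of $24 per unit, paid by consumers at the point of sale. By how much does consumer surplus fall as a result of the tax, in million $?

Demand slope: (132.5 − 131)/(37 − 38) = -1.5, so Qd = 188 − 1.5P.
Supply slope: (127.5 − 122.5)/(43 − 41) = 2.5, so Qs = 2.5P + 20.
Without the tax, 188 − 1.5P = 2.5P + 20 gives 4P = 168, so P* = $42 and Q* = 125.
With the tax collected from consumers, demand (in seller-price terms) shifts: Qd = 188 − 1.5(P + 24).
New equilibrium: consumers pay $57, sellers receive $33, Q = 102.5. (Wedge: Pb − Ps = 24.)
ΔCS is the trapezoid between Q = 102.5 and Q = 125 of height $15: ½ · (125 + 102.5) · 15 = $1706.25.

Consumer surplus falls by $1706.25 million.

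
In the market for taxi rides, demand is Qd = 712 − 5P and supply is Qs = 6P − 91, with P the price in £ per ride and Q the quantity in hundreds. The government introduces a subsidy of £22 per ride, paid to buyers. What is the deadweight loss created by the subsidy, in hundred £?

Deadweight loss = £660 hundred.

Without the subsidy, 712 − 5P = 6P − 91 gives 11P = 803, so P* = £73 and Q* = 347.
With a per-unit subsidy paid to buyers, each effectively pays P − 22, so demand becomes Qd = 712 − 5(P − 22).
New equilibrium: buyers pay £61, sellers receive £83, Q = 407. (Wedge: Pb − Ps = −22.)
Quantity rises by |ΔQ| = |347 − 407| = 60.
DWL = ½ · t · |ΔQ| = ½ · 22 · 60 = £660.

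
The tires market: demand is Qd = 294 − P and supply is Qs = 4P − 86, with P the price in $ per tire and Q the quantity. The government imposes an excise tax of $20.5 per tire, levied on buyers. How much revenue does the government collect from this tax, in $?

Before the tax: set 294 − P = 4P − 86 → P* = $76, Q* = 218.
With the tax collected from buyers, demand (in seller-price terms) shifts: Qd = 294 − (P + 20.5).
New equilibrium: buyers pay $92.4, sellers receive $71.9, Q = 201.6. (Wedge: Pb − Ps = 20.5.)
Revenue = t · Q = 20.5 · 201.6 = $4132.8.

Tax revenue = $4132.8.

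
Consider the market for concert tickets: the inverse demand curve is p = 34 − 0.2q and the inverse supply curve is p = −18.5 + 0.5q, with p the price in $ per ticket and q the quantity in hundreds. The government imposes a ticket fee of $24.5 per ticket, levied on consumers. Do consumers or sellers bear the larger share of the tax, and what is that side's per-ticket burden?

Inverting to q(p) form: qd = 170 − 5p; qs = 2p + 37.
Without the tax, 170 − 5p = 2p + 37 gives 7p = 133, so p* = $19 and q* = 75.
With the tax collected from consumers, demand (in seller-price terms) shifts: qd = 170 − 5(p + 24.5).
Solving gives q = 40 with consumers paying $26 and sellers receiving $1.5 (the $24.5 wedge).
Per-ticket burden: consumers $7, sellers $17.5.
Sellers take the larger share because supply is less price-elastic here (demand slope 5 vs supply slope 2).
The less price-elastic side of the market bears the larger share of a per-unit tax.

Sellers bear the larger share: $17.5 per ticket.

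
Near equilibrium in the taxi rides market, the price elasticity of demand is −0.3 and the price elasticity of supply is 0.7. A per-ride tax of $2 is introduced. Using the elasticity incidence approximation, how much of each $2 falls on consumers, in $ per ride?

Incidence ratio: consumers' share ≈ εs / (εs + |εd|) = 0.7 / (0.7 + 0.3) = 0.7.
So consumers bear ≈ 0.7 × $2 = $1.4; producers bear $0.6.

Consumers bear ≈ $1.4 per ride.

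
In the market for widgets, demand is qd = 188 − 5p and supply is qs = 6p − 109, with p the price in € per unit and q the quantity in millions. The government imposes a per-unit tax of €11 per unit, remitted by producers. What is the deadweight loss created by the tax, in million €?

Deadweight loss = €165 million.

Before the tax: set 188 − 5p = 6p − 109 → p* = €27, q* = 53.
With the tax collected from producers, supply shifts: qs = 6(p − 11) − 109.
New equilibrium: buyers pay €33, producers receive €22, q = 23. (Wedge: pb − ps = 11.)
Quantity falls by |ΔQ| = |53 − 23| = 30.
DWL = ½ · t · |ΔQ| = ½ · 11 · 30 = €165.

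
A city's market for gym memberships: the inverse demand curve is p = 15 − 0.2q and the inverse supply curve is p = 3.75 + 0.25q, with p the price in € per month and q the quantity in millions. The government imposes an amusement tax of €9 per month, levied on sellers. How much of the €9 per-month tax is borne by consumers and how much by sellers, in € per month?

Inverting to q(p) form: qd = 75 − 5p; qs = 4p − 15.
Before the tax: set 75 − 5p = 4p − 15 → p* = €10, q* = 25.
With the tax collected from sellers, supply shifts: qs = 4(p − 9) − 15.
Solving gives q = 5 with consumers paying €14 and sellers receiving €5 (the €9 wedge).
Burden on consumers: €4; on sellers: €5. (They sum to €9.)

Consumers bear €4 per month; sellers bear €5 per month.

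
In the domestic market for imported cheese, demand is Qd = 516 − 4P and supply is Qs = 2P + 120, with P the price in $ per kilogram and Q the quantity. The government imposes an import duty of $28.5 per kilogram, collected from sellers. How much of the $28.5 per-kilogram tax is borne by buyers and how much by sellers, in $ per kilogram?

Buyers bear $9.5 per kilogram; sellers bear $19 per kilogram.

Before the tax: set 516 − 4P = 2P + 120 → P* = $66, Q* = 252.
With the tax collected from sellers, supply shifts: Qs = 2(P − 28.5) + 120.
Solving gives Q = 214 with buyers paying $75.5 and sellers receiving $47 (the $28.5 wedge).
Burden on buyers: $9.5; on sellers: $19. (They sum to $28.5.)
The less price-elastic side of the market bears the larger share of a per-unit tax.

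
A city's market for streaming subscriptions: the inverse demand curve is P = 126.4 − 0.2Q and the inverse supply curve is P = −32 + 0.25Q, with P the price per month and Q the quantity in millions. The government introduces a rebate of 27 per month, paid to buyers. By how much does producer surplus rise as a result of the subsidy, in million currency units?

Inverting to Q(P) form: Qd = 632 − 5P; Qs = 4P + 128.
Without the subsidy, 632 − 5P = 4P + 128 gives 9P = 504, so P* = 56 and Q* = 352.
With a per-unit subsidy paid to buyers, each effectively pays P − 27, so demand becomes Qd = 632 − 5(P − 27).
Solving gives Q = 412 with buyers paying 44 and sellers receiving 71 (the 27 wedge).
ΔPS is the trapezoid between Q = 412 and Q = 352 of height 15: ½ · (352 + 412) · 15 = 5730.

Producer surplus rises by 5730 million.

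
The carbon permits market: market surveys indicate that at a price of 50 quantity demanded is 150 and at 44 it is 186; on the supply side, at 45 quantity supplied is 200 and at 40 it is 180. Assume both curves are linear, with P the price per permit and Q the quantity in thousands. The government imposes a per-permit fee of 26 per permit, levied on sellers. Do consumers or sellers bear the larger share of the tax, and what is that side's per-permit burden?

Sellers bear the larger share: 15.6 per permit.

Demand slope: (186 − 150)/(44 − 50) = -6, so Qd = 450 − 6P.
Supply slope: (180 − 200)/(40 − 45) = 4, so Qs = 4P + 20.
Without the tax, 450 − 6P = 4P + 20 gives 10P = 430, so P* = 43 and Q* = 192.
With the tax collected from sellers, supply shifts: Qs = 4(P − 26) + 20.
Solving gives Q = 129.6 with consumers paying 53.4 and sellers receiving 27.4 (the 26 wedge).
Per-permit burden: consumers 10.4, sellers 15.6.
Sellers take the larger share because supply is less price-elastic here (demand slope 6 vs supply slope 4).
The less price-elastic side of the market bears the larger share of a per-unit tax.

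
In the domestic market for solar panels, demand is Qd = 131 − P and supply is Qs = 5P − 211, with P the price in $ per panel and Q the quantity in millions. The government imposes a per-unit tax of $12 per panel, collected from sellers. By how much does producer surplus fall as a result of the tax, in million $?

Without the tax, 131 − P = 5P − 211 gives 6P = 342, so P* = $57 and Q* = 74.
With the tax collected from sellers, supply shifts: Qs = 5(P − 12) − 211.
New equilibrium: buyers pay $67, sellers receive $55, Q = 64. (Wedge: Pb − Ps = 12.)
ΔPS is the trapezoid between Q = 64 and Q = 74 of height $2: ½ · (74 + 64) · 2 = $138.

Producer surplus falls by $138 million.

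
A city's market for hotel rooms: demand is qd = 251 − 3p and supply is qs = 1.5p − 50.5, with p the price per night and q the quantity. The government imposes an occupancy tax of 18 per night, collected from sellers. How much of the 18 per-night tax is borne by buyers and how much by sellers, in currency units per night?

Before the tax: set 251 − 3p = 1.5p − 50.5 → p* = 67, q* = 50.
With the tax collected from sellers, supply shifts: qs = 1.5(p − 18) − 50.5.
Solving gives q = 32 with buyers paying 73 and sellers receiving 55 (the 18 wedge).
Burden on buyers: 6; on sellers: 12. (They sum to 18.)
The less price-elastic side of the market bears the larger share of a per-unit tax.

Buyers bear 6 per night; sellers bear 12 per night.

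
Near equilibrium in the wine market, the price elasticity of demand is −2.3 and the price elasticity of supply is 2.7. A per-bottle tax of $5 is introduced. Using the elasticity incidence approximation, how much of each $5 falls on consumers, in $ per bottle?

Incidence ratio: consumers' share ≈ εs / (εs + |εd|) = 2.7 / (2.7 + 2.3) = 0.54.
So consumers bear ≈ 0.54 × $5 = $2.7; suppliers bear $2.3.

Consumers bear ≈ $2.7 per bottle.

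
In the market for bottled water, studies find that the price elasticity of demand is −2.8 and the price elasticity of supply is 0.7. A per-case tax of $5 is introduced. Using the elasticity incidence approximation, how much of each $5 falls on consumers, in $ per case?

Incidence ratio: consumers' share ≈ εs / (εs + |εd|) = 0.7 / (0.7 + 2.8) = 0.2.
So consumers bear ≈ 0.2 × $5 = $1; suppliers bear $4.

Consumers bear ≈ $1 per case.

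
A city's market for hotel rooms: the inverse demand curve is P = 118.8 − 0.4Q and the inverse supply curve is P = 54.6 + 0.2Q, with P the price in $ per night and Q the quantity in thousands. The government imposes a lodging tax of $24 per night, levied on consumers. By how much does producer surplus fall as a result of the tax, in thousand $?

Producer surplus falls by $696 thousand.

Inverting to Q(P) form: Qd = 297 − 2.5P; Qs = 5P − 273.
Without the tax, 297 − 2.5P = 5P − 273 gives 7.5P = 570, so P* = $76 and Q* = 107.
With the tax collected from consumers, demand (in seller-price terms) shifts: Qd = 297 − 2.5(P + 24).
New equilibrium: consumers pay $92, sellers receive $68, Q = 67. (Wedge: Pb − Ps = 24.)
ΔPS is the trapezoid between Q = 67 and Q = 107 of height $8: ½ · (107 + 67) · 8 = $696.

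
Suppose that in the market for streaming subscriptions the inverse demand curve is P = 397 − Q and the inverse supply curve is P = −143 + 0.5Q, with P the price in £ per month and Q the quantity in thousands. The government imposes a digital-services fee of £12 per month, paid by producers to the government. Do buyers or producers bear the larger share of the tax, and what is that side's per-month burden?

Inverting to Q(P) form: Qd = 397 − P; Qs = 2P + 286.
Without the tax, 397 − P = 2P + 286 gives 3P = 111, so P* = £37 and Q* = 360.
With the tax collected from producers, supply shifts: Qs = 2(P − 12) + 286.
New equilibrium: buyers pay £45, producers receive £33, Q = 352. (Wedge: Pb − Ps = 12.)
Per-month burden: buyers £8, producers £4.
Buyers take the larger share because demand is less price-elastic here (demand slope 1 vs supply slope 2).
The less price-elastic side of the market bears the larger share of a per-unit tax.

Buyers bear the larger share: £8 per month.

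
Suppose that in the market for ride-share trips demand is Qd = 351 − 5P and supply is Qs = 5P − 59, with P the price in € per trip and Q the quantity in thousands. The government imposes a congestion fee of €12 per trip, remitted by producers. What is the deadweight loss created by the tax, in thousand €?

Before the tax: set 351 − 5P = 5P − 59 → P* = €41, Q* = 146.
With the tax collected from producers, supply shifts: Qs = 5(P − 12) − 59.
Solving gives Q = 116 with buyers paying €47 and producers receiving €35 (the €12 wedge).
Quantity falls by |ΔQ| = |146 − 116| = 30.
DWL = ½ · t · |ΔQ| = ½ · 12 · 30 = €180.

Deadweight loss = €180 thousand.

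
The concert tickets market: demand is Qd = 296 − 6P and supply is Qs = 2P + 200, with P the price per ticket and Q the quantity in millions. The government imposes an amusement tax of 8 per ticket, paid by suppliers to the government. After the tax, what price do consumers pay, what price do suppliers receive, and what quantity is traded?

Consumers pay 14; suppliers receive 6; quantity = 212.

Without the tax, 296 − 6P = 2P + 200 gives 8P = 96, so P* = 12 and Q* = 224.
With the tax collected from suppliers, supply shifts: Qs = 2(P − 8) + 200.
Solving gives Q = 212 with consumers paying 14 and suppliers receiving 6 (the 8 wedge).
The less price-elastic side of the market bears the larger share of a per-unit tax.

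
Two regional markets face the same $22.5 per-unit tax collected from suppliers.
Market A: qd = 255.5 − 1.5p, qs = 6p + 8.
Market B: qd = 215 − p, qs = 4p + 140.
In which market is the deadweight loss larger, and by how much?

Market A: pre-tax p* = $33, q* = 206; post-tax q = 179; deadweight loss = $303.75.
Market B: pre-tax p* = $15, q* = 200; post-tax q = 182; deadweight loss = $202.5.
Difference: $303.75 vs $202.5 → market A is larger by $101.25.

Market A, by $101.25.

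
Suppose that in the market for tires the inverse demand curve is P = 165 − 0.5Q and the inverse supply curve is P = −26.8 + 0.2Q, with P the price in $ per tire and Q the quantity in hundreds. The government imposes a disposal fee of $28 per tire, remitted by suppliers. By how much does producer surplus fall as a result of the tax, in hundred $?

Rewrite in direct form: Qd = 330 − 2P and Qs = 5P + 134.
Before the tax: set 330 − 2P = 5P + 134 → P* = $28, Q* = 274.
With the tax collected from suppliers, supply shifts: Qs = 5(P − 28) + 134.
Solving gives Q = 234 with consumers paying $48 and suppliers receiving $20 (the $28 wedge).
ΔPS is the trapezoid between Q = 234 and Q = 274 of height $8: ½ · (274 + 234) · 8 = $2032.

Producer surplus falls by $2032 hundred.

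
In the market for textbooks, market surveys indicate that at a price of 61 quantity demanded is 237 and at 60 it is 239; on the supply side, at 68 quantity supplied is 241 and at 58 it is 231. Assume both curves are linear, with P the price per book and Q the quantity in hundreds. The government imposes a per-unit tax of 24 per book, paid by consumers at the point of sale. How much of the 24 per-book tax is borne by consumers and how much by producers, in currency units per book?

Consumers bear 8 per book; producers bear 16 per book.

Demand slope: (239 − 237)/(60 − 61) = -2, so Qd = 359 − 2P.
Supply slope: (231 − 241)/(58 − 68) = 1, so Qs = P + 173.
Without the tax, 359 − 2P = P + 173 gives 3P = 186, so P* = 62 and Q* = 235.
With the tax collected from consumers, demand (in seller-price terms) shifts: Qd = 359 − 2(P + 24).
Solving gives Q = 219 with consumers paying 70 and producers receiving 46 (the 24 wedge).
Burden on consumers: 8; on producers: 16. (They sum to 24.)
The less price-elastic side of the market bears the larger share of a per-unit tax.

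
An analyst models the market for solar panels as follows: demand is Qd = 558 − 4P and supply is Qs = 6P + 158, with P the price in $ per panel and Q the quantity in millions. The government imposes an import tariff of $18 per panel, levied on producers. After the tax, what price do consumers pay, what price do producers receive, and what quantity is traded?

Consumers pay $50.8; producers receive $32.8; quantity = 354.8.

Before the tax: set 558 − 4P = 6P + 158 → P* = $40, Q* = 398.
With the tax collected from producers, supply shifts: Qs = 6(P − 18) + 158.
Solving gives Q = 354.8 with consumers paying $50.8 and producers receiving $32.8 (the $18 wedge).
The less price-elastic side of the market bears the larger share of a per-unit tax.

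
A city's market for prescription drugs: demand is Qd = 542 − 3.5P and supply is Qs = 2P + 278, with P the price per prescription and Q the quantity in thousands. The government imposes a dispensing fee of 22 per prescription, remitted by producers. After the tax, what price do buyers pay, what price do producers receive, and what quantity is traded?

Before the tax: set 542 − 3.5P = 2P + 278 → P* = 48, Q* = 374.
With the tax collected from producers, supply shifts: Qs = 2(P − 22) + 278.
New equilibrium: buyers pay 56, producers receive 34, Q = 346. (Wedge: Pb − Ps = 22.)

Buyers pay 56; producers receive 34; quantity = 346.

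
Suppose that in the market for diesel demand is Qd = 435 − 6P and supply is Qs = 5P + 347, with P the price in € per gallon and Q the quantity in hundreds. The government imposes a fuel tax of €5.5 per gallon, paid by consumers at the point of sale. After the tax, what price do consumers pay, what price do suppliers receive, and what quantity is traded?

Consumers pay €10.5; suppliers receive €5; quantity = 372.

Without the tax, 435 − 6P = 5P + 347 gives 11P = 88, so P* = €8 and Q* = 387.
With the tax collected from consumers, demand (in seller-price terms) shifts: Qd = 435 − 6(P + 5.5).
New equilibrium: consumers pay €10.5, suppliers receive €5, Q = 372. (Wedge: Pb − Ps = 5.5.)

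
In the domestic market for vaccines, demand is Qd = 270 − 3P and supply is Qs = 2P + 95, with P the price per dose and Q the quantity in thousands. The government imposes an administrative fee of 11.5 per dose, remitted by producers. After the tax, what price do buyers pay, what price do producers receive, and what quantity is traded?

Buyers pay 39.6; producers receive 28.1; quantity = 151.2.

Before the tax: set 270 − 3P = 2P + 95 → P* = 35, Q* = 165.
With the tax collected from producers, supply shifts: Qs = 2(P − 11.5) + 95.
New equilibrium: buyers pay 39.6, producers receive 28.1, Q = 151.2. (Wedge: Pb − Ps = 11.5.)
The less price-elastic side of the market bears the larger share of a per-unit tax.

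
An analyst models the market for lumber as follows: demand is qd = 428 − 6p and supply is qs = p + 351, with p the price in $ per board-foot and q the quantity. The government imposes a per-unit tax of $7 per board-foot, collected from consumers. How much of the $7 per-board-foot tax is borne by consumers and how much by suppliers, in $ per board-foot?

Consumers bear $1 per board-foot; suppliers bear $6 per board-foot.

Without the tax, 428 − 6p = p + 351 gives 7p = 77, so p* = $11 and q* = 362.
With the tax collected from consumers, demand (in seller-price terms) shifts: qd = 428 − 6(p + 7).
New equilibrium: consumers pay $12, suppliers receive $5, q = 356. (Wedge: pb − ps = 7.)
Burden on consumers: $1; on suppliers: $6. (They sum to $7.)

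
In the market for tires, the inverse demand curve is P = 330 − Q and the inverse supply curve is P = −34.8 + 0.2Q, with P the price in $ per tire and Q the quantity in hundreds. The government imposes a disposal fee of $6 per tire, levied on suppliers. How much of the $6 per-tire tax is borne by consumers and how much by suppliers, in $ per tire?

Consumers bear $5 per tire; suppliers bear $1 per tire.

Inverting to Q(P) form: Qd = 330 − P; Qs = 5P + 174.
Before the tax: set 330 − P = 5P + 174 → P* = $26, Q* = 304.
With the tax collected from suppliers, supply shifts: Qs = 5(P − 6) + 174.
Solving gives Q = 299 with consumers paying $31 and suppliers receiving $25 (the $6 wedge).
Burden on consumers: $5; on suppliers: $1. (They sum to $6.)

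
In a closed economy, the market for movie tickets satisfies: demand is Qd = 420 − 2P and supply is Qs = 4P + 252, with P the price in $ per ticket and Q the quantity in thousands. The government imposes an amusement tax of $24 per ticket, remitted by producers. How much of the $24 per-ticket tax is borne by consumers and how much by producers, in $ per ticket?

Without the tax, 420 − 2P = 4P + 252 gives 6P = 168, so P* = $28 and Q* = 364.
With the tax collected from producers, supply shifts: Qs = 4(P − 24) + 252.
Solving gives Q = 332 with consumers paying $44 and producers receiving $20 (the $24 wedge).
Burden on consumers: $16; on producers: $8. (They sum to $24.)

Consumers bear $16 per ticket; producers bear $8 per ticket.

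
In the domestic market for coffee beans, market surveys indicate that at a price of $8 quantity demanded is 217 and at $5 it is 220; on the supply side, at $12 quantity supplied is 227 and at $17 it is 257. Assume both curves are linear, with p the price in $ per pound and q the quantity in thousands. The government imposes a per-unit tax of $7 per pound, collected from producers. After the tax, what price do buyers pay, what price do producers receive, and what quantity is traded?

Demand slope: (220 − 217)/(5 − 8) = -1, so qd = 225 − p.
Supply slope: (257 − 227)/(17 − 12) = 6, so qs = 6p + 155.
Without the tax, 225 − p = 6p + 155 gives 7p = 70, so p* = $10 and q* = 215.
With the tax collected from producers, supply shifts: qs = 6(p − 7) + 155.
New equilibrium: buyers pay $16, producers receive $9, q = 209. (Wedge: pb − ps = 7.)
The less price-elastic side of the market bears the larger share of a per-unit tax.

Buyers pay $16; producers receive $9; quantity = 209.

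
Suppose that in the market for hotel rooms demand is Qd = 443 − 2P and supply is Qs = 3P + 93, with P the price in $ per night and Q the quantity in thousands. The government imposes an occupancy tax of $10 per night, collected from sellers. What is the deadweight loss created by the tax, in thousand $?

Before the tax: set 443 − 2P = 3P + 93 → P* = $70, Q* = 303.
With the tax collected from sellers, supply shifts: Qs = 3(P − 10) + 93.
New equilibrium: consumers pay $76, sellers receive $66, Q = 291. (Wedge: Pb − Ps = 10.)
Quantity falls by |ΔQ| = |303 − 291| = 12.
DWL = ½ · t · |ΔQ| = ½ · 10 · 12 = $60.

Deadweight loss = $60 thousand.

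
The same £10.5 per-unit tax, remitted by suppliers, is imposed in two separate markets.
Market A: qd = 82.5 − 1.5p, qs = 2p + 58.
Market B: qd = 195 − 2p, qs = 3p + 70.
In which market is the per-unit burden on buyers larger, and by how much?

Market A: pre-tax p* = £7, q* = 72; post-tax q = 63; per-unit burden on buyers = £6.
Market B: pre-tax p* = £25, q* = 145; post-tax q = 132.4; per-unit burden on buyers = £6.3.
Difference: £6 vs £6.3 → market B is larger by £0.3.

Market B, by £0.3.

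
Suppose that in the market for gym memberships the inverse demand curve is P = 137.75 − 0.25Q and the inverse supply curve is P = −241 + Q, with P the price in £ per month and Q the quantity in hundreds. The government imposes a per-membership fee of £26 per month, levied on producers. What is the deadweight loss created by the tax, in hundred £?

Inverting to Q(P) form: Qd = 551 − 4P; Qs = P + 241.
Before the tax: set 551 − 4P = P + 241 → P* = £62, Q* = 303.
With the tax collected from producers, supply shifts: Qs = (P − 26) + 241.
Solving gives Q = 282.2 with consumers paying £67.2 and producers receiving £41.2 (the £26 wedge).
Quantity falls by |ΔQ| = |303 − 282.2| = 20.8.
DWL = ½ · t · |ΔQ| = ½ · 26 · 20.8 = £270.4.

Deadweight loss = £270.4 hundred.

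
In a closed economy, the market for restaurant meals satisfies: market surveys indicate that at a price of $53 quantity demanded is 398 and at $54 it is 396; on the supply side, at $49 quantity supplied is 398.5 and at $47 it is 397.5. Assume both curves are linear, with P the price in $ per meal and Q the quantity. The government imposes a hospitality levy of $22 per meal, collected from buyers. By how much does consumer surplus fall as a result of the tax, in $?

Consumer surplus falls by $1740.64.

Demand slope: (396 − 398)/(54 − 53) = -2, so Qd = 504 − 2P.
Supply slope: (397.5 − 398.5)/(47 − 49) = 0.5, so Qs = 0.5P + 374.
Without the tax, 504 − 2P = 0.5P + 374 gives 2.5P = 130, so P* = $52 and Q* = 400.
With the tax collected from buyers, demand (in seller-price terms) shifts: Qd = 504 − 2(P + 22).
Solving gives Q = 391.2 with buyers paying $56.4 and sellers receiving $34.4 (the $22 wedge).
ΔCS is the trapezoid between Q = 391.2 and Q = 400 of height $4.4: ½ · (400 + 391.2) · 4.4 = $1740.64.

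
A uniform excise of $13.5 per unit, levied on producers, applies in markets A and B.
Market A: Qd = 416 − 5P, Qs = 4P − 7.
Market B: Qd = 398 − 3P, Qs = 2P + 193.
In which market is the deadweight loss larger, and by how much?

Market A, by $93.15.

Market A: pre-tax P* = $47, Q* = 181; post-tax Q = 151; deadweight loss = $202.5.
Market B: pre-tax P* = $41, Q* = 275; post-tax Q = 258.8; deadweight loss = $109.35.
Difference: $202.5 vs $109.35 → market A is larger by $93.15.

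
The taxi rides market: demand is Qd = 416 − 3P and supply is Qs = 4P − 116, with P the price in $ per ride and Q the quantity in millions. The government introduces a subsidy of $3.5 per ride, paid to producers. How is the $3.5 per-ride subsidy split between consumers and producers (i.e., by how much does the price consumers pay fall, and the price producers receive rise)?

Consumers gain $2 per ride; producers gain $1.5 per ride.

Without the subsidy, 416 − 3P = 4P − 116 gives 7P = 532, so P* = $76 and Q* = 188.
With a per-unit subsidy paid to producers, each receives P + 3.5 per unit sold, so supply becomes Qs = 4(P + 3.5) − 116.
Solving gives Q = 194 with consumers paying $74 and producers receiving $77.5 (the $3.5 wedge).
Gain to consumers: $2; to producers: $1.5. (They sum to $3.5.)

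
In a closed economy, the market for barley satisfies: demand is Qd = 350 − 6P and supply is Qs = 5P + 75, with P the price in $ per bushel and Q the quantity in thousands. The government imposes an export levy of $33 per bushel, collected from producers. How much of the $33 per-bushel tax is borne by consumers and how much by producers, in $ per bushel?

Consumers bear $15 per bushel; producers bear $18 per bushel.

Before the tax: set 350 − 6P = 5P + 75 → P* = $25, Q* = 200.
With the tax collected from producers, supply shifts: Qs = 5(P − 33) + 75.
Solving gives Q = 110 with consumers paying $40 and producers receiving $7 (the $33 wedge).
Burden on consumers: $15; on producers: $18. (They sum to $33.)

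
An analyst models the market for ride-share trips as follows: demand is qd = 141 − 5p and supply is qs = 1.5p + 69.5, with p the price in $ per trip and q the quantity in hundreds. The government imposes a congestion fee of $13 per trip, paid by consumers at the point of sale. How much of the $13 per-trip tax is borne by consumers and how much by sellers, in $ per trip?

Before the tax: set 141 − 5p = 1.5p + 69.5 → p* = $11, q* = 86.
With the tax collected from consumers, demand (in seller-price terms) shifts: qd = 141 − 5(p + 13).
Solving gives q = 71 with consumers paying $14 and sellers receiving $1 (the $13 wedge).
Burden on consumers: $3; on sellers: $10. (They sum to $13.)

Consumers bear $3 per trip; sellers bear $10 per trip.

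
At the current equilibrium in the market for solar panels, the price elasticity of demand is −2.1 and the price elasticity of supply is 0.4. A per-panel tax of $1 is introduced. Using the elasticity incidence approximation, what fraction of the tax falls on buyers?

Incidence ratio: buyers' share ≈ εs / (εs + |εd|) = 0.4 / (0.4 + 2.1) = 0.16.
Supply is the less elastic side, so buyers bear the smaller share.

Buyers' share ≈ 0.16.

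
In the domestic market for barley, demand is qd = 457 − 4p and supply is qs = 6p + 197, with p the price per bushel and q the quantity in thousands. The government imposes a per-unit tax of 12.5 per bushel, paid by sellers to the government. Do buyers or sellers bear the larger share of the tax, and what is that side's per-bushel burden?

Buyers bear the larger share: 7.5 per bushel.

Without the tax, 457 − 4p = 6p + 197 gives 10p = 260, so p* = 26 and q* = 353.
With the tax collected from sellers, supply shifts: qs = 6(p − 12.5) + 197.
Solving gives q = 323 with buyers paying 33.5 and sellers receiving 21 (the 12.5 wedge).
Per-bushel burden: buyers 7.5, sellers 5.
Buyers take the larger share because demand is less price-elastic here (demand slope 4 vs supply slope 6).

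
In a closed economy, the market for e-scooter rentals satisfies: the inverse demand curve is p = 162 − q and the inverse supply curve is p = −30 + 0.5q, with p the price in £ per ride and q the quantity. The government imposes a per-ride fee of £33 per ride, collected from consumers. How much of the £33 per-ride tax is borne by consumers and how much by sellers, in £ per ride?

Consumers bear £22 per ride; sellers bear £11 per ride.

Rewrite in direct form: qd = 162 − p and qs = 2p + 60.
Before the tax: set 162 − p = 2p + 60 → p* = £34, q* = 128.
With the tax collected from consumers, demand (in seller-price terms) shifts: qd = 162 − (p + 33).
Solving gives q = 106 with consumers paying £56 and sellers receiving £23 (the £33 wedge).
Burden on consumers: £22; on sellers: £11. (They sum to £33.)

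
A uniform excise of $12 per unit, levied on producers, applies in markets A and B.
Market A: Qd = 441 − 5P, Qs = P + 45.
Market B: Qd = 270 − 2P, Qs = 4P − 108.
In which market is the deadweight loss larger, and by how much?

Market A: pre-tax P* = $66, Q* = 111; post-tax Q = 101; deadweight loss = $60.
Market B: pre-tax P* = $63, Q* = 144; post-tax Q = 128; deadweight loss = $96.
Difference: $60 vs $96 → market B is larger by $36.

Market B, by $36.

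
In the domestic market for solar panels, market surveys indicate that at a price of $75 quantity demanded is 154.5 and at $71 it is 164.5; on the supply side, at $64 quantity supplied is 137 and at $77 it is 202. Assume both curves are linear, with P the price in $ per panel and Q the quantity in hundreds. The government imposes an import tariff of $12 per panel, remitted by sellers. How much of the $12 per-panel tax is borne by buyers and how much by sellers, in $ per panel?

Buyers bear $8 per panel; sellers bear $4 per panel.

Demand slope: (164.5 − 154.5)/(71 − 75) = -2.5, so Qd = 342 − 2.5P.
Supply slope: (202 − 137)/(77 − 64) = 5, so Qs = 5P − 183.
Without the tax, 342 − 2.5P = 5P − 183 gives 7.5P = 525, so P* = $70 and Q* = 167.
With the tax collected from sellers, supply shifts: Qs = 5(P − 12) − 183.
New equilibrium: buyers pay $78, sellers receive $66, Q = 147. (Wedge: Pb − Ps = 12.)
Burden on buyers: $8; on sellers: $4. (They sum to $12.)
The less price-elastic side of the market bears the larger share of a per-unit tax.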